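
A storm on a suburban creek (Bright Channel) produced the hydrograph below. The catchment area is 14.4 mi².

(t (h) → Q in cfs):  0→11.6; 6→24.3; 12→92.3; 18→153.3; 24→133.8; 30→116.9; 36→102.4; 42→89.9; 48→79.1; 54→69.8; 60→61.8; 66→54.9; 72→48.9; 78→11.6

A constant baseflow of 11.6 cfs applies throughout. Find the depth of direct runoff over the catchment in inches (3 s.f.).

d ≈ 0.573 in

Direct runoff: 0.0, 12.7, 80.7, 141.7, 122.2, 105.3, 90.8, 78.3, 67.5, 58.2, 50.2, 43.3, 37.3, 0.0 cfs; ΣQ_DR = 888.2 cfs.
V = ΣQ_DR · Δt = 888.2 × 21600 s = 1.919 × 10^7 ft³.
Over A = 14.4 mi², depth = V / A = 0.573 in.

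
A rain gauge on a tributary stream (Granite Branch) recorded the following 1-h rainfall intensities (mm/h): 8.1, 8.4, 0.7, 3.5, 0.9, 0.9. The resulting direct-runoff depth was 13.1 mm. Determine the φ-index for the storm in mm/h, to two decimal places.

Only the 3 blocks with intensity above φ contribute runoff: 8.1, 8.4, 3.5 mm/h.
Σ(I−φ)·Δt = d  ⇒  (8.1+8.4+3.5 − 3φ)·1 = 13.1
φ = (20.00 − 13.1/1) / 3 = 2.30 mm/h.

φ ≈ 2.30 mm/h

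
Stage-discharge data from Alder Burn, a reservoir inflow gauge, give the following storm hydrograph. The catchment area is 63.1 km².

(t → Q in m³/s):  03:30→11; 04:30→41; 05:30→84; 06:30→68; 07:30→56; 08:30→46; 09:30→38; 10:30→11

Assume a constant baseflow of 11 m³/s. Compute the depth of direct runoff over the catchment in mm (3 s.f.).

d ≈ 15.2 mm

Direct runoff: 0.0, 30.0, 73.0, 57.0, 45.0, 35.0, 27.0, 0.0 m³/s; ΣQ_DR = 267.0 m³/s.
V = ΣQ_DR · Δt = 267.0 × 3600 s = 9.612 × 10^5 m³.
Over A = 63.1 km², depth = V / A = 15.2 mm.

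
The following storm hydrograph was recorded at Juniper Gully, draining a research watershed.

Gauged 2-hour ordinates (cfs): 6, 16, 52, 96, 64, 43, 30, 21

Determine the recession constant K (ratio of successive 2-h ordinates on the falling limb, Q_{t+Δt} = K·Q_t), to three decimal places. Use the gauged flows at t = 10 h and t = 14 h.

Using the recession-limb readings at t = 10 h and t = 14 h: Q falls from 43 to 21 cfs over 2 intervals.
K = (Q₂/Q₁)^(1/2) = (21/43)^(1/2) = 0.699.

K ≈ 0.699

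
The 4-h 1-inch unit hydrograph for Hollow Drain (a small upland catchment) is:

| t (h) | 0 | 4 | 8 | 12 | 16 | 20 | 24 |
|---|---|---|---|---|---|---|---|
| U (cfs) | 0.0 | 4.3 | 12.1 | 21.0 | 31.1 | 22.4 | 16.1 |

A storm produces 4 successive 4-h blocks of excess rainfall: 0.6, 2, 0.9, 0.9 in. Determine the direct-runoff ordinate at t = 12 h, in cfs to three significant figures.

Q ≈ 40.7 cfs

By discrete convolution, Q_j = Σ (P_i / 1 in) · U_{j−i}.
At t = 12 h (j=3): Q = (0.6/1)·21.0 + (2/1)·12.1 + (0.9/1)·4.3 + (0.9/1)·0.0 = 40.7 cfs.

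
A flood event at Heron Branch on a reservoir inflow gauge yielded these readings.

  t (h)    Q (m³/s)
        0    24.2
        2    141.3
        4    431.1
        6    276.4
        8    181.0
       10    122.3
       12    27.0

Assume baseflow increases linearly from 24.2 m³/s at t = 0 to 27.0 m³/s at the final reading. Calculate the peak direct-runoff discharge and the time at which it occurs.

Q_p = 405.97 m³/s at t = 4 h

Subtracting baseflow gives direct-runoff ordinates: 0.00, 116.63, 405.97, 250.80, 154.93, 95.77, 0.00 m³/s.
The maximum is 405.97 m³/s, occurring at the reading for t = 4 h.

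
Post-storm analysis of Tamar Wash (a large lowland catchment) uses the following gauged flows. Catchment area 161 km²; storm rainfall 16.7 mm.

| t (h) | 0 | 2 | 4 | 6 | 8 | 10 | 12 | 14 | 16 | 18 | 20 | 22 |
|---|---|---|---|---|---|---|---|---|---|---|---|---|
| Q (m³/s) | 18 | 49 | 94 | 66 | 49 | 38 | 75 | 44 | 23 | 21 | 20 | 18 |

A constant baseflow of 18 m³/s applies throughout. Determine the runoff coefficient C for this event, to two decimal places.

ΣQ_DR = 299.0 m³/s; V = ΣQ_DR·Δt = 2.153 × 10^6 m³.
Runoff depth d = V / A = 13.37 mm.
C = d / P = 13.37 / 16.7 = 0.80.

C ≈ 0.80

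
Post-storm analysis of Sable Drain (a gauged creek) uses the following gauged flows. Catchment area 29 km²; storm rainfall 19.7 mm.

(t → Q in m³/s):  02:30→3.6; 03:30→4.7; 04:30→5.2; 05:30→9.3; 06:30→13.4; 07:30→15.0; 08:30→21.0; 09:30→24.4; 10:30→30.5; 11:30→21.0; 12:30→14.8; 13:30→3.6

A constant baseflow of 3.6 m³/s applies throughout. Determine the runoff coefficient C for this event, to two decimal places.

ΣQ_DR = 123.3 m³/s; V = ΣQ_DR·Δt = 4.439 × 10^5 m³.
Runoff depth d = V / A = 15.31 mm.
C = d / P = 15.31 / 19.7 = 0.78.

C ≈ 0.78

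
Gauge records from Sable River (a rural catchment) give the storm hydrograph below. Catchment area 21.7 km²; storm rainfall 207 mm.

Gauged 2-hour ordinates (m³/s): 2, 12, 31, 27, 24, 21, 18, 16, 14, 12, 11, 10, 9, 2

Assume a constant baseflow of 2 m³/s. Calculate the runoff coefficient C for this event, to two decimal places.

C ≈ 0.29

ΣQ_DR = 181.0 m³/s; V = ΣQ_DR·Δt = 1.303 × 10^6 m³.
Runoff depth d = V / A = 60.06 mm.
C = d / P = 60.06 / 207 = 0.29.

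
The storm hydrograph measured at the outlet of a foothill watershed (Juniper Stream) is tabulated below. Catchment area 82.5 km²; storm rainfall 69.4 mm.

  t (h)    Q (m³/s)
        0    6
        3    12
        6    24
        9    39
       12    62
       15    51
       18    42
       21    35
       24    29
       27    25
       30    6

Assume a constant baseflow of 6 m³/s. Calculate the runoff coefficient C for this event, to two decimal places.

ΣQ_DR = 265.0 m³/s; V = ΣQ_DR·Δt = 2.862 × 10^6 m³.
Runoff depth d = V / A = 34.69 mm.
C = d / P = 34.69 / 69.4 = 0.50.

C ≈ 0.50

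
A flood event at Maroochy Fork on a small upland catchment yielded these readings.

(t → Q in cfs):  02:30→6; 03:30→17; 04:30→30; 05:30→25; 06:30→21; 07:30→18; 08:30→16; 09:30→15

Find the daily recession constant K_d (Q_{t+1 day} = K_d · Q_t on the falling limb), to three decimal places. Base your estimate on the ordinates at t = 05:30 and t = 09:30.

Between t = 05:30 and t = 09:30 the flow falls from 25 to 15 cfs over 4×1 h = 4 h.
Per-interval ratio K = (15/25)^(1/4) = 0.8801; K_d = K^(24/1) = 0.047.

K_d ≈ 0.047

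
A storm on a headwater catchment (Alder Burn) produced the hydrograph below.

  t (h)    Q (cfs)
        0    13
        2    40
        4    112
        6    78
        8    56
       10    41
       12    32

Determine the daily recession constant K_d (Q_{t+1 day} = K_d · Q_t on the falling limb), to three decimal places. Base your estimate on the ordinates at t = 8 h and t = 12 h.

K_d ≈ 0.035

Between t = 8 h and t = 12 h the flow falls from 56 to 32 cfs over 2×2 h = 4 h.
Per-interval ratio K = (32/56)^(1/2) = 0.7559; K_d = K^(24/2) = 0.035.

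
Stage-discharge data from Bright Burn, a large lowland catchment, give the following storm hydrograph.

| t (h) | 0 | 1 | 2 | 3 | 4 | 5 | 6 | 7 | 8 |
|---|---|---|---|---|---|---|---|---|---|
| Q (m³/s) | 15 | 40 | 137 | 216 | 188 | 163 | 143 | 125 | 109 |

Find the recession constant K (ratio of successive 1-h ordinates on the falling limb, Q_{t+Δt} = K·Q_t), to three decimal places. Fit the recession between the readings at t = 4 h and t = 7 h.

Using the recession-limb readings at t = 4 h and t = 7 h: Q falls from 188 to 125 m³/s over 3 intervals.
K = (Q₂/Q₁)^(1/3) = (125/188)^(1/3) = 0.873.

K ≈ 0.873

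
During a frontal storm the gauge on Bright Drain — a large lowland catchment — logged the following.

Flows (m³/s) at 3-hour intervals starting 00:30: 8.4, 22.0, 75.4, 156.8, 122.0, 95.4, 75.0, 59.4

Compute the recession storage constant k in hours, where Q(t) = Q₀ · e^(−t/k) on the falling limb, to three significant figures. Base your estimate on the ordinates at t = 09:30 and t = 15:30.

k ≈ 12.1 h

On the falling limb, Q drops from 156.8 to 95.4 m³/s between t = 09:30 and t = 15:30 (Δt = 6 h).
k = −Δt / ln(Q₂/Q₁) = −6 / ln(95.4/156.8) = 12.1 h.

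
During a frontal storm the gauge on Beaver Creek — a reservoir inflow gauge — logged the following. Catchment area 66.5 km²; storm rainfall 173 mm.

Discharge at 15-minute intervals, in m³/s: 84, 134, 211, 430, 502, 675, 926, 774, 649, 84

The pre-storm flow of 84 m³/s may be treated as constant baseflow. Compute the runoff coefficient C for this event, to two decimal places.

ΣQ_DR = 3629 m³/s; V = ΣQ_DR·Δt = 3.266 × 10^6 m³.
Runoff depth d = V / A = 49.11 mm.
C = d / P = 49.11 / 173 = 0.28.

C ≈ 0.28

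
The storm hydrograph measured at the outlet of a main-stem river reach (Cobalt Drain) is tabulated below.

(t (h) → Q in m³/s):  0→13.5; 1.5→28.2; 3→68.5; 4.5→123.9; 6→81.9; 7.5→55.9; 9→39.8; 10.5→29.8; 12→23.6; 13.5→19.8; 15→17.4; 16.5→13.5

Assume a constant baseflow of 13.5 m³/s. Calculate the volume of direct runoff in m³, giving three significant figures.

Direct-runoff ordinates (Q − Q_b): 0.0, 14.7, 55.0, 110.4, 68.4, 42.4, 26.3, 16.3, 10.1, 6.3, 3.9, 0.0 m³/s.
ΣQ_DR = 353.8 m³/s.
With Δt = 1.5 h = 5400 s, V = ΣQ_DR · Δt = 353.8 × 5400 = 1.91 × 10^6 m³.

V ≈ 1.91 × 10^6 m³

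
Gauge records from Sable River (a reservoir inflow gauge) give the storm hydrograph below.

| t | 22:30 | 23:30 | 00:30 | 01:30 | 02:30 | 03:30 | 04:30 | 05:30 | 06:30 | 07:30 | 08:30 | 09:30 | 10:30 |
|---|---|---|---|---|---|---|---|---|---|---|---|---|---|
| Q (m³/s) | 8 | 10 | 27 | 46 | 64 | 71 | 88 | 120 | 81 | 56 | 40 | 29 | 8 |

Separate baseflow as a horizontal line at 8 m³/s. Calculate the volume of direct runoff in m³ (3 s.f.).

Direct-runoff ordinates (Q − Q_b): 0.0, 2.0, 19.0, 38.0, 56.0, 63.0, 80.0, 112.0, 73.0, 48.0, 32.0, 21.0, 0.0 m³/s.
ΣQ_DR = 544.0 m³/s.
With Δt = 1 h = 3600 s, V = ΣQ_DR · Δt = 544.0 × 3600 = 1.96 × 10^6 m³.

V ≈ 1.96 × 10^6 m³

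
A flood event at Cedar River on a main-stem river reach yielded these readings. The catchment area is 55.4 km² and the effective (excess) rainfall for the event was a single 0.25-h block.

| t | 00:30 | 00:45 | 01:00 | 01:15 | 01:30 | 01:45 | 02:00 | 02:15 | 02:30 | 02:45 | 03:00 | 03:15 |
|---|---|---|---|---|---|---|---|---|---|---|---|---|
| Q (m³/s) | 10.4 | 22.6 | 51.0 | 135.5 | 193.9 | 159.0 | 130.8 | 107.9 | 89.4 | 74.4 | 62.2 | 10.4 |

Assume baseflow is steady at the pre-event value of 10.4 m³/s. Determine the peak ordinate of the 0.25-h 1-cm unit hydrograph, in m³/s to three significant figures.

Direct runoff: 0.0, 12.2, 40.6, 125.1, 183.5, 148.6, 120.4, 97.5, 79.0, 64.0, 51.8, 0.0 m³/s; ΣQ_DR = 922.7 m³/s, peak = 183.5 m³/s.
Runoff depth d = ΣQ_DR·Δt / A = 922.7 × 900 / (55.4 km²) = 14.99 mm.
The 1-cm UH is the DRH scaled by (10 mm)/d, so U_p = 183.5 × 10/14.99 = 122 m³/s.

U_p ≈ 122 m³/s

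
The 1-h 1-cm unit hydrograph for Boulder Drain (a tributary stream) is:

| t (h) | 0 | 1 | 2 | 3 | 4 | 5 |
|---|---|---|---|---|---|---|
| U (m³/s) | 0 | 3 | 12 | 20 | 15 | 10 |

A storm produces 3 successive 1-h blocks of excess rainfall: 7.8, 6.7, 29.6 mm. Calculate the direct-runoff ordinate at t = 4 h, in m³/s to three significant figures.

By discrete convolution, Q_j = Σ (P_i / 10 mm) · U_{j−i}.
At t = 4 h (j=4): Q = (7.8/10)·15 + (6.7/10)·20 + (29.6/10)·12 = 60.6 m³/s.

Q ≈ 60.6 m³/s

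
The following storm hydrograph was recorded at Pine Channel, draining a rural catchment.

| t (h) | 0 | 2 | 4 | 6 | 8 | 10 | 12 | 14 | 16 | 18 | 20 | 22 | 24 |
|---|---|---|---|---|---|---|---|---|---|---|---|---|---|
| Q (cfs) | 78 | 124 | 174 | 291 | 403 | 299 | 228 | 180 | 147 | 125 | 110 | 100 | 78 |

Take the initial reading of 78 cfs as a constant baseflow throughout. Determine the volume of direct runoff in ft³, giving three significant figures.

V ≈ 9.53 × 10^6 ft³

Direct-runoff ordinates (Q − Q_b): 0.0, 46.0, 96.0, 213.0, 325.0, 221.0, 150.0, 102.0, 69.0, 47.0, 32.0, 22.0, 0.0 cfs.
ΣQ_DR = 1323 cfs.
With Δt = 2 h = 7200 s, V = ΣQ_DR · Δt = 1323 × 7200 = 9.53 × 10^6 ft³.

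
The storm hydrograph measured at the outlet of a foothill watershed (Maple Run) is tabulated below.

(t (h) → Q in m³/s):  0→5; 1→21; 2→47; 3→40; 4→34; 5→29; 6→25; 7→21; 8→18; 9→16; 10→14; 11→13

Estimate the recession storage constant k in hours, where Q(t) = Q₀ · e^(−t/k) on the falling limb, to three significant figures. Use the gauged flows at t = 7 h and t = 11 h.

On the falling limb, Q drops from 21 to 13 m³/s between t = 7 h and t = 11 h (Δt = 4 h).
k = −Δt / ln(Q₂/Q₁) = −4 / ln(13/21) = 8.34 h.

k ≈ 8.34 h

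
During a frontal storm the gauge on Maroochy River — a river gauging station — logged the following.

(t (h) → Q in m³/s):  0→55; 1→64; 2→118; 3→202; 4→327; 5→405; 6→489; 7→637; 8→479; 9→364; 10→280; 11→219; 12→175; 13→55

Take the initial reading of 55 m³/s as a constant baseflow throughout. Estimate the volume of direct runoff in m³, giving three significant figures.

V ≈ 1.12 × 10^7 m³

Direct-runoff ordinates (Q − Q_b): 0.0, 9.0, 63.0, 147.0, 272.0, 350.0, 434.0, 582.0, 424.0, 309.0, 225.0, 164.0, 120.0, 0.0 m³/s.
ΣQ_DR = 3099 m³/s.
With Δt = 1 h = 3600 s, V = ΣQ_DR · Δt = 3099 × 3600 = 1.12 × 10^7 m³.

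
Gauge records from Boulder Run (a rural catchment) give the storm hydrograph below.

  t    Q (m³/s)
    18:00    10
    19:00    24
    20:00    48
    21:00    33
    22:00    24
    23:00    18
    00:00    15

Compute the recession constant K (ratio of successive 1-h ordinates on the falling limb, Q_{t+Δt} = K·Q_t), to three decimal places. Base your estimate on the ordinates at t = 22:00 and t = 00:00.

K ≈ 0.791

Using the recession-limb readings at t = 22:00 and t = 00:00: Q falls from 24 to 15 m³/s over 2 intervals.
K = (Q₂/Q₁)^(1/2) = (15/24)^(1/2) = 0.791.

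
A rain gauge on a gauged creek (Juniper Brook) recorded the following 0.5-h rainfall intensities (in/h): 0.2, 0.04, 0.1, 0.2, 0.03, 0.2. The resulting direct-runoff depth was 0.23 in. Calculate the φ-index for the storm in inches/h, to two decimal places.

Only the 4 blocks with intensity above φ contribute runoff: 0.2, 0.1, 0.2, 0.2 in/h.
Σ(I−φ)·Δt = d  ⇒  (0.2+0.1+0.2+0.2 − 4φ)·0.5 = 0.23
φ = (0.7000 − 0.23/0.5) / 4 = 0.06 in/h.

φ ≈ 0.06 in/h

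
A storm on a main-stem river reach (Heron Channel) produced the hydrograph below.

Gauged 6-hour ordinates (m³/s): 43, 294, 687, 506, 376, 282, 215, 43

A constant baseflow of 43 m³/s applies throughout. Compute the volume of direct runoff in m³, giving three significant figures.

Direct-runoff ordinates (Q − Q_b): 0.0, 251.0, 644.0, 463.0, 333.0, 239.0, 172.0, 0.0 m³/s.
ΣQ_DR = 2102 m³/s.
With Δt = 6 h = 21600 s, V = ΣQ_DR · Δt = 2102 × 21600 = 4.54 × 10^7 m³.

V ≈ 4.54 × 10^7 m³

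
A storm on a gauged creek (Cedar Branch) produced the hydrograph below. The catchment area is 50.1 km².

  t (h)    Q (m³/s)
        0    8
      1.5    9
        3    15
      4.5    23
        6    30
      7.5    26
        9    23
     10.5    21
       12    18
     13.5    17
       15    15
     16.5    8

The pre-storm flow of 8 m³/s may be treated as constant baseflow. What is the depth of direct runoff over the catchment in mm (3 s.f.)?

d ≈ 12.6 mm

Direct runoff: 0.0, 1.0, 7.0, 15.0, 22.0, 18.0, 15.0, 13.0, 10.0, 9.0, 7.0, 0.0 m³/s; ΣQ_DR = 117.0 m³/s.
V = ΣQ_DR · Δt = 117.0 × 5400 s = 6.318 × 10^5 m³.
Over A = 50.1 km², depth = V / A = 12.6 mm.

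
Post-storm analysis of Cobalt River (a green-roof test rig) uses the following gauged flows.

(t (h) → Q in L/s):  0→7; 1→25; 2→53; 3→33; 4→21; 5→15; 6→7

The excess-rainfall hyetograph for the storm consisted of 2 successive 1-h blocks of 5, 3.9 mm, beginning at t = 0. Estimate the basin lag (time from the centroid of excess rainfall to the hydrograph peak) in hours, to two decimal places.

t_L ≈ 1.06 h

Centroid of excess rainfall: t_c = Σ P_i·t̄_i / ΣP_i = 0.9382 h (block centres at 0.5, 1.5 h).
Hydrograph peak occurs at t = 2 h, so basin lag t_L = 2 − 0.9382 = 1.06 h.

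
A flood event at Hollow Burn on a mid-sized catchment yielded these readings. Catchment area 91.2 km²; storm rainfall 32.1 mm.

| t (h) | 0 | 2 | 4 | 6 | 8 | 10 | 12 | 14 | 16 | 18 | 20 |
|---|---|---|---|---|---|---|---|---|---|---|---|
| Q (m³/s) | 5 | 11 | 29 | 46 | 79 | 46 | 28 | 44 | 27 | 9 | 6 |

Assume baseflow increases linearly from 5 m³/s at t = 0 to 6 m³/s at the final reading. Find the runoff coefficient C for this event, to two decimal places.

ΣQ_DR = 269.5 m³/s; V = ΣQ_DR·Δt = 1.940 × 10^6 m³.
Runoff depth d = V / A = 21.28 mm.
C = d / P = 21.28 / 32.1 = 0.66.

C ≈ 0.66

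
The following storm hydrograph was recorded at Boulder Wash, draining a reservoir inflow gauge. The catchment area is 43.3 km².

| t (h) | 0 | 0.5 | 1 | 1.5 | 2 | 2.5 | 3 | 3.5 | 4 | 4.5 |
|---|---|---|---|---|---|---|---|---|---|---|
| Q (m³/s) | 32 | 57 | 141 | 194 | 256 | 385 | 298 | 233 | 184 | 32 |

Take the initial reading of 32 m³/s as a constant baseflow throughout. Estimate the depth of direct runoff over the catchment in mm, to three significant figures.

Direct runoff: 0.0, 25.0, 109.0, 162.0, 224.0, 353.0, 266.0, 201.0, 152.0, 0.0 m³/s; ΣQ_DR = 1492 m³/s.
V = ΣQ_DR · Δt = 1492 × 1800 s = 2.686 × 10^6 m³.
Over A = 43.3 km², depth = V / A = 62.0 mm.

d ≈ 62.0 mm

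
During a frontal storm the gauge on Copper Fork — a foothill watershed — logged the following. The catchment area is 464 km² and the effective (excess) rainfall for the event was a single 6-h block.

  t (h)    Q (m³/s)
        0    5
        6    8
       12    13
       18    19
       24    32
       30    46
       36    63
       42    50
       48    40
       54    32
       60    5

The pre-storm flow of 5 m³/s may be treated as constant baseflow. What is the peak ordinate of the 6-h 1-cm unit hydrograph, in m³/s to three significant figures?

Direct runoff: 0.0, 3.0, 8.0, 14.0, 27.0, 41.0, 58.0, 45.0, 35.0, 27.0, 0.0 m³/s; ΣQ_DR = 258.0 m³/s, peak = 58.0 m³/s.
Runoff depth d = ΣQ_DR·Δt / A = 258.0 × 21600 / (464 km²) = 12.01 mm.
The 1-cm UH is the DRH scaled by (10 mm)/d, so U_p = 58.0 × 10/12.01 = 48.3 m³/s.

U_p ≈ 48.3 m³/s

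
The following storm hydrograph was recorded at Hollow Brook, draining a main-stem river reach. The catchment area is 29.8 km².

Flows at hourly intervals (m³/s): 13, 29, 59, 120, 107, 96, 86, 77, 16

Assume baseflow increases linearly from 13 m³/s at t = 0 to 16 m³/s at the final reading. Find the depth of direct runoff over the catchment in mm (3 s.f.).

d ≈ 57.1 mm

Direct runoff: 0.00, 15.62, 45.25, 105.88, 92.50, 81.12, 70.75, 61.38, 0.00 m³/s; ΣQ_DR = 472.5 m³/s.
V = ΣQ_DR · Δt = 472.5 × 3600 s = 1.701 × 10^6 m³.
Over A = 29.8 km², depth = V / A = 57.1 mm.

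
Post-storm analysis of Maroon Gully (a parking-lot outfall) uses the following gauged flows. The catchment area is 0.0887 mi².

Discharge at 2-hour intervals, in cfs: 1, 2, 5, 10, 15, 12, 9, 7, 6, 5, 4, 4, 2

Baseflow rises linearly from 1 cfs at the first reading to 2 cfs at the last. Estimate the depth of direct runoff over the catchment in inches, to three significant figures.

d ≈ 2.18 in

Direct runoff: 0.00, 0.92, 3.83, 8.75, 13.67, 10.58, 7.50, 5.42, 4.33, 3.25, 2.17, 2.08, 0.00 cfs; ΣQ_DR = 62.50 cfs.
V = ΣQ_DR · Δt = 62.50 × 7200 s = 4.500 × 10^5 ft³.
Over A = 0.0887 mi², depth = V / A = 2.18 in.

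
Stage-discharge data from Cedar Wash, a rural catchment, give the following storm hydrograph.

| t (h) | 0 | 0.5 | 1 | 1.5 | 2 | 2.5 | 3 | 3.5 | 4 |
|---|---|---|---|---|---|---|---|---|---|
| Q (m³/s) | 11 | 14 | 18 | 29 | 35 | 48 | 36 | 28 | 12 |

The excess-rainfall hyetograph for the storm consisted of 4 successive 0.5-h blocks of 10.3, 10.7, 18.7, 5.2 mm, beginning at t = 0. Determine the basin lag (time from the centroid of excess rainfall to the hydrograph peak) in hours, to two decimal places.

t_L ≈ 1.54 h

Centroid of excess rainfall: t_c = Σ P_i·t̄_i / ΣP_i = 0.9594 h (block centres at 0.25, 0.75, 1.25, 1.75 h).
Hydrograph peak occurs at t = 2.5 h, so basin lag t_L = 2.5 − 0.9594 = 1.54 h.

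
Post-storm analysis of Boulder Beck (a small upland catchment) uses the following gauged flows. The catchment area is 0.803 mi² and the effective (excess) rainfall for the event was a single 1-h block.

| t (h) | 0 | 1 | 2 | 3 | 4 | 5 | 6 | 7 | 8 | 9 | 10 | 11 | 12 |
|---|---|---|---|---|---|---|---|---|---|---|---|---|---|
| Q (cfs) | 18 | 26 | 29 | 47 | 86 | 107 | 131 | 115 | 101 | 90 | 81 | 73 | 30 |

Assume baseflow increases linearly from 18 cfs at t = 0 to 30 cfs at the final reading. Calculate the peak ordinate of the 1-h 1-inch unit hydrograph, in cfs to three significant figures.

Direct runoff: 0.00, 7.00, 9.00, 26.00, 64.00, 84.00, 107.00, 90.00, 75.00, 63.00, 53.00, 44.00, 0.00 cfs; ΣQ_DR = 622.0 cfs, peak = 107.00 cfs.
Runoff depth d = ΣQ_DR·Δt / A = 622.0 × 3600 / (0.803 mi²) = 1.200 in.
The 1-inch UH is the DRH scaled by (1 in)/d, so U_p = 107.00 × 1/1.200 = 89.1 cfs.

U_p ≈ 89.1 cfs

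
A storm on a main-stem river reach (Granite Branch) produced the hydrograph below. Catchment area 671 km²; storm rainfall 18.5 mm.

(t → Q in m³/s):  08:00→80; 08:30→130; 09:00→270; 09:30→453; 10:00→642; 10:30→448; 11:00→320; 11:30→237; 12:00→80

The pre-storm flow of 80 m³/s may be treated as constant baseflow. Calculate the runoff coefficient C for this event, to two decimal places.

ΣQ_DR = 1940 m³/s; V = ΣQ_DR·Δt = 3.492 × 10^6 m³.
Runoff depth d = V / A = 5.204 mm.
C = d / P = 5.204 / 18.5 = 0.28.

C ≈ 0.28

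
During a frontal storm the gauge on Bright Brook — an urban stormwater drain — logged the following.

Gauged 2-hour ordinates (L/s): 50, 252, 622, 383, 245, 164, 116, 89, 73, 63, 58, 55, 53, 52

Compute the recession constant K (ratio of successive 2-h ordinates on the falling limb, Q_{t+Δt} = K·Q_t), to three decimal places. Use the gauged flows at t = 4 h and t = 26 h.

Using the recession-limb readings at t = 4 h and t = 26 h: Q falls from 622 to 52 L/s over 11 intervals.
K = (Q₂/Q₁)^(1/11) = (52/622)^(1/11) = 0.798.

K ≈ 0.798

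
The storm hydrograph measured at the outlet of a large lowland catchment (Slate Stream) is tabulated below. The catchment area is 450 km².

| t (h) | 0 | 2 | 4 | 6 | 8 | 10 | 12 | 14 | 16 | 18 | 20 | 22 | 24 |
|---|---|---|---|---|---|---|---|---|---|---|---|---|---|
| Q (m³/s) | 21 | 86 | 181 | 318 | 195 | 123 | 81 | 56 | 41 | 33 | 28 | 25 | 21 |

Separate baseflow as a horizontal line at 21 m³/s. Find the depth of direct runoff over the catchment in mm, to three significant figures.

d ≈ 15.0 mm

Direct runoff: 0.0, 65.0, 160.0, 297.0, 174.0, 102.0, 60.0, 35.0, 20.0, 12.0, 7.0, 4.0, 0.0 m³/s; ΣQ_DR = 936.0 m³/s.
V = ΣQ_DR · Δt = 936.0 × 7200 s = 6.739 × 10^6 m³.
Over A = 450 km², depth = V / A = 15.0 mm.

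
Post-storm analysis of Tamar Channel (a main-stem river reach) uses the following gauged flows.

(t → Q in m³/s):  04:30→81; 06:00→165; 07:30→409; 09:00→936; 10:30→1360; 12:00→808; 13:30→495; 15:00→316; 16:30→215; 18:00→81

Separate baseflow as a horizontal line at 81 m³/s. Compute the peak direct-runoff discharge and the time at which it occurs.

Subtracting baseflow gives direct-runoff ordinates: 0.0, 84.0, 328.0, 855.0, 1279.0, 727.0, 414.0, 235.0, 134.0, 0.0 m³/s.
The maximum is 1279.0 m³/s, occurring at the reading for t = 10:30.

Q_p = 1279.0 m³/s at t = 10:30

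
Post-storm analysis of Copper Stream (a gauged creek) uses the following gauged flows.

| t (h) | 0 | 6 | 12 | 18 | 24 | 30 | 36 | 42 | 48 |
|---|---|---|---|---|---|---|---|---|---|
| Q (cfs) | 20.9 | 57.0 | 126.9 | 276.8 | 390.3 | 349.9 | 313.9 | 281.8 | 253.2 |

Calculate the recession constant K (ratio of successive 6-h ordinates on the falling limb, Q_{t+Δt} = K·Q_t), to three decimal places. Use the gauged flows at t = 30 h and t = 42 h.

Using the recession-limb readings at t = 30 h and t = 42 h: Q falls from 349.9 to 281.8 cfs over 2 intervals.
K = (Q₂/Q₁)^(1/2) = (281.8/349.9)^(1/2) = 0.897.

K ≈ 0.897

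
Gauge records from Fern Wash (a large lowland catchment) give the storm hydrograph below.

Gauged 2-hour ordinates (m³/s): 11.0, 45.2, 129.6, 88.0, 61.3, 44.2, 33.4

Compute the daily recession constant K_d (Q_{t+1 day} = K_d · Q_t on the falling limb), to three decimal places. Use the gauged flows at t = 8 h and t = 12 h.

Between t = 8 h and t = 12 h the flow falls from 61.3 to 33.4 m³/s over 2×2 h = 4 h.
Per-interval ratio K = (33.4/61.3)^(1/2) = 0.7381; K_d = K^(24/2) = 0.026.

K_d ≈ 0.026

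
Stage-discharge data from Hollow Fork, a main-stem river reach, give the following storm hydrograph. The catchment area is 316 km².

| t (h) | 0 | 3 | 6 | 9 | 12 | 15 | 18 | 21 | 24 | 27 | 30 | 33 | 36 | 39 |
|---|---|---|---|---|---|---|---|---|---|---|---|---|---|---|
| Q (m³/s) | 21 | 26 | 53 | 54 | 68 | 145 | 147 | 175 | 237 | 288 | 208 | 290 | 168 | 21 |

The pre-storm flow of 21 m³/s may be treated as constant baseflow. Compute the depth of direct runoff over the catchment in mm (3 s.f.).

Direct runoff: 0.0, 5.0, 32.0, 33.0, 47.0, 124.0, 126.0, 154.0, 216.0, 267.0, 187.0, 269.0, 147.0, 0.0 m³/s; ΣQ_DR = 1607 m³/s.
V = ΣQ_DR · Δt = 1607 × 10800 s = 1.736 × 10^7 m³.
Over A = 316 km², depth = V / A = 54.9 mm.

d ≈ 54.9 mm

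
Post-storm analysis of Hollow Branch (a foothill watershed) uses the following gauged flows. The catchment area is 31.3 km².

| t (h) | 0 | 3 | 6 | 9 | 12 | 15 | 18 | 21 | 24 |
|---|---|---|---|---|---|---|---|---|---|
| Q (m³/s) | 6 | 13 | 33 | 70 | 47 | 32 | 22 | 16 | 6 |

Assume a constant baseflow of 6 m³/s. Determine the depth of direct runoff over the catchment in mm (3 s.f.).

d ≈ 65.9 mm

Direct runoff: 0.0, 7.0, 27.0, 64.0, 41.0, 26.0, 16.0, 10.0, 0.0 m³/s; ΣQ_DR = 191.0 m³/s.
V = ΣQ_DR · Δt = 191.0 × 10800 s = 2.063 × 10^6 m³.
Over A = 31.3 km², depth = V / A = 65.9 mm.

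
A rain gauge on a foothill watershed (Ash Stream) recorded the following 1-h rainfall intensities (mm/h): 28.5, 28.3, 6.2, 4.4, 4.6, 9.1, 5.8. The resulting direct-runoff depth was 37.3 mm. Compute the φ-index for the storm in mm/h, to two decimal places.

φ ≈ 9.75 mm/h

Only the 2 blocks with intensity above φ contribute runoff: 28.5, 28.3 mm/h.
Σ(I−φ)·Δt = d  ⇒  (28.5+28.3 − 2φ)·1 = 37.3
φ = (56.80 − 37.3/1) / 2 = 9.75 mm/h.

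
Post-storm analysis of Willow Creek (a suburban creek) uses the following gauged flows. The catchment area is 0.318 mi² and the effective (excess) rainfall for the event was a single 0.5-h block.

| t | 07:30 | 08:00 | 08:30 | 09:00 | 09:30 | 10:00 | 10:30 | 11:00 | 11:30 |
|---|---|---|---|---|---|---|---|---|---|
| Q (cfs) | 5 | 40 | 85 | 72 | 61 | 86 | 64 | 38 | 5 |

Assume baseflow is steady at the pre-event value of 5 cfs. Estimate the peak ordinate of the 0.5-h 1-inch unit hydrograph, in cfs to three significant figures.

Direct runoff: 0.0, 35.0, 80.0, 67.0, 56.0, 81.0, 59.0, 33.0, 0.0 cfs; ΣQ_DR = 411.0 cfs, peak = 81.0 cfs.
Runoff depth d = ΣQ_DR·Δt / A = 411.0 × 1800 / (0.318 mi²) = 1.001 in.
The 1-inch UH is the DRH scaled by (1 in)/d, so U_p = 81.0 × 1/1.001 = 80.9 cfs.

U_p ≈ 80.9 cfs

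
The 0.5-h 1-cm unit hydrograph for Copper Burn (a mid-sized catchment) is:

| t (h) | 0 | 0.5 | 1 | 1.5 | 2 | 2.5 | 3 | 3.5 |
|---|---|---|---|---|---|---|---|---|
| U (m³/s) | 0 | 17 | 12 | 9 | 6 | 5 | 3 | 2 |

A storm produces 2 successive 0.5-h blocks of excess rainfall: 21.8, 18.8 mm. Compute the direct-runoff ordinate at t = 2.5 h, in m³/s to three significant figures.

By discrete convolution, Q_j = Σ (P_i / 10 mm) · U_{j−i}.
At t = 2.5 h (j=5): Q = (21.8/10)·5 + (18.8/10)·6 = 22.2 m³/s.

Q ≈ 22.2 m³/s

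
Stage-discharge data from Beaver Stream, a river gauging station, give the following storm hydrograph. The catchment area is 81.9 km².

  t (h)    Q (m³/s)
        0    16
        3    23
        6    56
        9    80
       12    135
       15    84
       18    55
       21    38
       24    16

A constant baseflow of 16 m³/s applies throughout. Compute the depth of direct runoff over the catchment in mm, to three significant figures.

d ≈ 47.3 mm

Direct runoff: 0.0, 7.0, 40.0, 64.0, 119.0, 68.0, 39.0, 22.0, 0.0 m³/s; ΣQ_DR = 359.0 m³/s.
V = ΣQ_DR · Δt = 359.0 × 10800 s = 3.877 × 10^6 m³.
Over A = 81.9 km², depth = V / A = 47.3 mm.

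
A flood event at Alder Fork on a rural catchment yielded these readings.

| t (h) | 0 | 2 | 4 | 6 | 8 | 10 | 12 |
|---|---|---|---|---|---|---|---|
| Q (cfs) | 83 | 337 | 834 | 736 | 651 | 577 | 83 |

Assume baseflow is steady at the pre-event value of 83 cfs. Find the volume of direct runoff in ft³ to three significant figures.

V ≈ 1.96 × 10^7 ft³

Direct-runoff ordinates (Q − Q_b): 0.0, 254.0, 751.0, 653.0, 568.0, 494.0, 0.0 cfs.
ΣQ_DR = 2720 cfs.
With Δt = 2 h = 7200 s, V = ΣQ_DR · Δt = 2720 × 7200 = 1.96 × 10^7 ft³.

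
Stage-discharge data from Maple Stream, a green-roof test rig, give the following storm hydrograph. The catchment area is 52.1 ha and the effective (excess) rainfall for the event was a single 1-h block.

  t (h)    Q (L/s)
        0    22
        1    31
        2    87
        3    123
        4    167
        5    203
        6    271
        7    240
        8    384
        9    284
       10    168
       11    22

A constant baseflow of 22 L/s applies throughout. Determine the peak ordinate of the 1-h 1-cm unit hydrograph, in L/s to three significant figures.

U_p ≈ 301 L/s

Direct runoff: 0.0, 9.0, 65.0, 101.0, 145.0, 181.0, 249.0, 218.0, 362.0, 262.0, 146.0, 0.0 L/s; ΣQ_DR = 1738 L/s, peak = 362.0 L/s.
Runoff depth d = ΣQ_DR·Δt / A = 1738 × 3600 / (52.1 ha) = 12.01 mm.
The 1-cm UH is the DRH scaled by (10 mm)/d, so U_p = 362.0 × 10/12.01 = 301 L/s.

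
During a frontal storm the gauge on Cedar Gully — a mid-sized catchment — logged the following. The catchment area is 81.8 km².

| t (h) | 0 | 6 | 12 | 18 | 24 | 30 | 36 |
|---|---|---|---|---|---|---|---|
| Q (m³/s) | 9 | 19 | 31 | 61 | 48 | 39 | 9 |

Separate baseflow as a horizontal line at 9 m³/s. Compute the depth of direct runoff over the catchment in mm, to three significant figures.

d ≈ 40.4 mm

Direct runoff: 0.0, 10.0, 22.0, 52.0, 39.0, 30.0, 0.0 m³/s; ΣQ_DR = 153.0 m³/s.
V = ΣQ_DR · Δt = 153.0 × 21600 s = 3.305 × 10^6 m³.
Over A = 81.8 km², depth = V / A = 40.4 mm.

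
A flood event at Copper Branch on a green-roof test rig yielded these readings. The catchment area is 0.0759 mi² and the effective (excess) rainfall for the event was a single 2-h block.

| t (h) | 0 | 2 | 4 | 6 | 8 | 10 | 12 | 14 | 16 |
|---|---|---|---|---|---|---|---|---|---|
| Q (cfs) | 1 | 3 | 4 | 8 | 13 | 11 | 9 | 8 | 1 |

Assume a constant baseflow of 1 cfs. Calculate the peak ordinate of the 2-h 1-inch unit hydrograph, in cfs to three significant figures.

Direct runoff: 0.0, 2.0, 3.0, 7.0, 12.0, 10.0, 8.0, 7.0, 0.0 cfs; ΣQ_DR = 49.00 cfs, peak = 12.0 cfs.
Runoff depth d = ΣQ_DR·Δt / A = 49.00 × 7200 / (0.0759 mi²) = 2.001 in.
The 1-inch UH is the DRH scaled by (1 in)/d, so U_p = 12.0 × 1/2.001 = 6.00 cfs.

U_p ≈ 6.00 cfs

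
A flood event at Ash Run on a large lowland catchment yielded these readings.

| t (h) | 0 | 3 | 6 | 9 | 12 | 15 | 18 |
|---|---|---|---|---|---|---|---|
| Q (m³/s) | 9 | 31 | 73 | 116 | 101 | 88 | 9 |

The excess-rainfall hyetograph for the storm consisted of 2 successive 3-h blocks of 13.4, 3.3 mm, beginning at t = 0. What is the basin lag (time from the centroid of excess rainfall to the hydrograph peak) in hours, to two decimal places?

t_L ≈ 6.91 h

Centroid of excess rainfall: t_c = Σ P_i·t̄_i / ΣP_i = 2.0928 h (block centres at 1.5, 4.5 h).
Hydrograph peak occurs at t = 9 h, so basin lag t_L = 9 − 2.0928 = 6.91 h.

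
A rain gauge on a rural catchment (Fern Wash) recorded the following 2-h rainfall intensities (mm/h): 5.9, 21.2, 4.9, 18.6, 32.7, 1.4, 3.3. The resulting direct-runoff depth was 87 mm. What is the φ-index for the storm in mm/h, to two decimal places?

φ ≈ 9.67 mm/h

Only the 3 blocks with intensity above φ contribute runoff: 21.2, 18.6, 32.7 mm/h.
Σ(I−φ)·Δt = d  ⇒  (21.2+18.6+32.7 − 3φ)·2 = 87
φ = (72.50 − 87/2) / 3 = 9.67 mm/h.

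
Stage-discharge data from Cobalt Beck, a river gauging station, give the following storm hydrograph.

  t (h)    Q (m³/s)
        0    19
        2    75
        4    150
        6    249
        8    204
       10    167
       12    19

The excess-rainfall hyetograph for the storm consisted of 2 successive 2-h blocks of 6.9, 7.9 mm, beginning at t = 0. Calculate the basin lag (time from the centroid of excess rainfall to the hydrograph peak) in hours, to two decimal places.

t_L ≈ 3.93 h

Centroid of excess rainfall: t_c = Σ P_i·t̄_i / ΣP_i = 2.0676 h (block centres at 1, 3 h).
Hydrograph peak occurs at t = 6 h, so basin lag t_L = 6 − 2.0676 = 3.93 h.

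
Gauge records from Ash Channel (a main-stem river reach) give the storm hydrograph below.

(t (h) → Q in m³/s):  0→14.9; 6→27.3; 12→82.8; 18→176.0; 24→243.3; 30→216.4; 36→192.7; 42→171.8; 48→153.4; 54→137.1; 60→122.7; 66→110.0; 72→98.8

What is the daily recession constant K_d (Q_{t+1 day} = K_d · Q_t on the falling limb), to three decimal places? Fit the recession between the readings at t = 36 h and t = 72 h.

Between t = 36 h and t = 72 h the flow falls from 192.7 to 98.8 m³/s over 6×6 h = 36 h.
Per-interval ratio K = (98.8/192.7)^(1/6) = 0.8946; K_d = K^(24/6) = 0.641.

K_d ≈ 0.641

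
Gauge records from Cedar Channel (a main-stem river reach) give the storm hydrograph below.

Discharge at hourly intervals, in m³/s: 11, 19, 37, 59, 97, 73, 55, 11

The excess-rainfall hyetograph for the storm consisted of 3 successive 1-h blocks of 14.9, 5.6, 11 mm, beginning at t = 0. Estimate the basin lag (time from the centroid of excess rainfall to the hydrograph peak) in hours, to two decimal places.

t_L ≈ 2.62 h

Centroid of excess rainfall: t_c = Σ P_i·t̄_i / ΣP_i = 1.3762 h (block centres at 0.5, 1.5, 2.5 h).
Hydrograph peak occurs at t = 4 h, so basin lag t_L = 4 − 1.3762 = 2.62 h.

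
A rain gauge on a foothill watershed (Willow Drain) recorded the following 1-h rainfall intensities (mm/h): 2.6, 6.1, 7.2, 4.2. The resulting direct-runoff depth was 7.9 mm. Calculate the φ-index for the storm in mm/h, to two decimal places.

Only the 3 blocks with intensity above φ contribute runoff: 6.1, 7.2, 4.2 mm/h.
Σ(I−φ)·Δt = d  ⇒  (6.1+7.2+4.2 − 3φ)·1 = 7.9
φ = (17.50 − 7.9/1) / 3 = 3.20 mm/h.

φ ≈ 3.20 mm/h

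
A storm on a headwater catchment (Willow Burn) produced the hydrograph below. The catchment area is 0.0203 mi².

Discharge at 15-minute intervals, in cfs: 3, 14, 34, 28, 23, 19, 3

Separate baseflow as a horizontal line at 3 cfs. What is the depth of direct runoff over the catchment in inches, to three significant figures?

d ≈ 1.97 in

Direct runoff: 0.0, 11.0, 31.0, 25.0, 20.0, 16.0, 0.0 cfs; ΣQ_DR = 103.0 cfs.
V = ΣQ_DR · Δt = 103.0 × 900 s = 92700 ft³.
Over A = 0.0203 mi², depth = V / A = 1.97 in.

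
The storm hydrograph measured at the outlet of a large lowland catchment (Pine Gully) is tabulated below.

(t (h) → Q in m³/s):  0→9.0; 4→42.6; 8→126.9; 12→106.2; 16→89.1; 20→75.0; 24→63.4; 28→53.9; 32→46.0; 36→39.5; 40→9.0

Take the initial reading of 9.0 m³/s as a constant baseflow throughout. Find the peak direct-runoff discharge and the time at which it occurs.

Q_p = 117.9 m³/s at t = 8 h

Subtracting baseflow gives direct-runoff ordinates: 0.0, 33.6, 117.9, 97.2, 80.1, 66.0, 54.4, 44.9, 37.0, 30.5, 0.0 m³/s.
The maximum is 117.9 m³/s, occurring at the reading for t = 8 h.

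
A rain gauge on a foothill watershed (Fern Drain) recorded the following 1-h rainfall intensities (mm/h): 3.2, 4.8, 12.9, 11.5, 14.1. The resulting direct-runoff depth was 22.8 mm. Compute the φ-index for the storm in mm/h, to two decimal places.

φ ≈ 5.23 mm/h

Only the 3 blocks with intensity above φ contribute runoff: 12.9, 11.5, 14.1 mm/h.
Σ(I−φ)·Δt = d  ⇒  (12.9+11.5+14.1 − 3φ)·1 = 22.8
φ = (38.50 − 22.8/1) / 3 = 5.23 mm/h.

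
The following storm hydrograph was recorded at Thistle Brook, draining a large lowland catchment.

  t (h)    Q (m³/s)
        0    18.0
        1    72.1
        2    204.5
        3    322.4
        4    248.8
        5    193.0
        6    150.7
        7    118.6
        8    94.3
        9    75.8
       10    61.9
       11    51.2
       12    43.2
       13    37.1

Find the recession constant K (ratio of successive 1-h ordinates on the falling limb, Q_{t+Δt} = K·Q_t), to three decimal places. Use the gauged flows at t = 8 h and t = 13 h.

Using the recession-limb readings at t = 8 h and t = 13 h: Q falls from 94.3 to 37.1 m³/s over 5 intervals.
K = (Q₂/Q₁)^(1/5) = (37.1/94.3)^(1/5) = 0.830.

K ≈ 0.830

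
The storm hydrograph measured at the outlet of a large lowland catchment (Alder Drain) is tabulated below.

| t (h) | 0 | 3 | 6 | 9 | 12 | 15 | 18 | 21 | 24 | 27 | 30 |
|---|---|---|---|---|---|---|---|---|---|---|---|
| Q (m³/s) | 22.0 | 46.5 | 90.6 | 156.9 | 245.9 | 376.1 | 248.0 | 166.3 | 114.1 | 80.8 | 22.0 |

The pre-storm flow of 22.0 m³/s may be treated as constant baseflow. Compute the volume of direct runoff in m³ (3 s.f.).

V ≈ 1.43 × 10^7 m³

Direct-runoff ordinates (Q − Q_b): 0.0, 24.5, 68.6, 134.9, 223.9, 354.1, 226.0, 144.3, 92.1, 58.8, 0.0 m³/s.
ΣQ_DR = 1327 m³/s.
With Δt = 3 h = 10800 s, V = ΣQ_DR · Δt = 1327 × 10800 = 1.43 × 10^7 m³.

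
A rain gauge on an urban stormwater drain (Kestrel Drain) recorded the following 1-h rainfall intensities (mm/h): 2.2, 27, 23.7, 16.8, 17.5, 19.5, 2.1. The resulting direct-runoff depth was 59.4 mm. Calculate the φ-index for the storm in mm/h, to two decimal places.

φ ≈ 9.02 mm/h

Only the 5 blocks with intensity above φ contribute runoff: 27, 23.7, 16.8, 17.5, 19.5 mm/h.
Σ(I−φ)·Δt = d  ⇒  (27+23.7+16.8+17.5+19.5 − 5φ)·1 = 59.4
φ = (104.5 − 59.4/1) / 5 = 9.02 mm/h.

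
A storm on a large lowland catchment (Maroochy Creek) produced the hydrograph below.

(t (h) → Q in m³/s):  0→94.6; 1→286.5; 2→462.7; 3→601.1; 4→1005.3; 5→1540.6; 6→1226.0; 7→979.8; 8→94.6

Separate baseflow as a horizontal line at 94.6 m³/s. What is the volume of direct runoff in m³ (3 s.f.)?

V ≈ 1.96 × 10^7 m³

Direct-runoff ordinates (Q − Q_b): 0.0, 191.9, 368.1, 506.5, 910.7, 1446.0, 1131.4, 885.2, 0.0 m³/s.
ΣQ_DR = 5440 m³/s.
With Δt = 1 h = 3600 s, V = ΣQ_DR · Δt = 5440 × 3600 = 1.96 × 10^7 m³.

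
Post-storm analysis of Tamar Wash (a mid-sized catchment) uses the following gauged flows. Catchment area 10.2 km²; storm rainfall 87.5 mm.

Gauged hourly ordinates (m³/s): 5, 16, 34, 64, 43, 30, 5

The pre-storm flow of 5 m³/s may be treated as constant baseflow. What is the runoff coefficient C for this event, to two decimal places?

ΣQ_DR = 162.0 m³/s; V = ΣQ_DR·Δt = 5.832 × 10^5 m³.
Runoff depth d = V / A = 57.18 mm.
C = d / P = 57.18 / 87.5 = 0.65.

C ≈ 0.65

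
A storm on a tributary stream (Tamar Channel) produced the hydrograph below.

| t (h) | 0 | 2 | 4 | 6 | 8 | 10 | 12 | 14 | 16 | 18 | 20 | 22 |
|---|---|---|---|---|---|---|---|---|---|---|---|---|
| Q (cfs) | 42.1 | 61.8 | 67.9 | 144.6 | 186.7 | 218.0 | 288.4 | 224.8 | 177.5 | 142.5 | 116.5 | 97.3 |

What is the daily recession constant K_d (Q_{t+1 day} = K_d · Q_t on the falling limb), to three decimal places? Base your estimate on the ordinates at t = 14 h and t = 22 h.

K_d ≈ 0.081

Between t = 14 h and t = 22 h the flow falls from 224.8 to 97.3 cfs over 4×2 h = 8 h.
Per-interval ratio K = (97.3/224.8)^(1/4) = 0.8111; K_d = K^(24/2) = 0.081.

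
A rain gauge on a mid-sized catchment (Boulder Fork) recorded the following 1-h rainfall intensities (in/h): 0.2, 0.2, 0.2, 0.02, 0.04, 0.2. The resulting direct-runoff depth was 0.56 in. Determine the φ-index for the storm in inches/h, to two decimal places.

φ ≈ 0.06 in/h

Only the 4 blocks with intensity above φ contribute runoff: 0.2, 0.2, 0.2, 0.2 in/h.
Σ(I−φ)·Δt = d  ⇒  (0.2+0.2+0.2+0.2 − 4φ)·1 = 0.56
φ = (0.8000 − 0.56/1) / 4 = 0.06 in/h.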